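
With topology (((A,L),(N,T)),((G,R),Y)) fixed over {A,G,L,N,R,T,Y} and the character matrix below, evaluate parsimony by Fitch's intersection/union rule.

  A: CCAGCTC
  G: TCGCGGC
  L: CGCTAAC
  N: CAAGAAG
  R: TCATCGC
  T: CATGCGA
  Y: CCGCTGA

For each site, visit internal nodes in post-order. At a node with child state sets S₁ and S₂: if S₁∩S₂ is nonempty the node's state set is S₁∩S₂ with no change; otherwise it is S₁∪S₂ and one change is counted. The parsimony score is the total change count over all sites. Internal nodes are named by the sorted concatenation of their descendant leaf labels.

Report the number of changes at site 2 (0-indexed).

[col 0] AL: children A:{C}, L:{C} ∩→ {C}; cost 0
[col 0] NT: children N:{C}, T:{C} ∩→ {C}; cost 0
[col 0] ALNT: children AL:{C}, NT:{C} ∩→ {C}; cost 0
[col 0] GR: children G:{T}, R:{T} ∩→ {T}; cost 0
[col 0] GRY: children GR:{T}, Y:{C} ∪→ {C,T}; cost 1
[col 0] AGLNRTY: children ALNT:{C}, GRY:{C,T} ∩→ {C}; cost 0
[col 1] AL: children A:{C}, L:{G} ∪→ {C,G}; cost 1
[col 1] NT: children N:{A}, T:{A} ∩→ {A}; cost 0
[col 1] ALNT: children AL:{C,G}, NT:{A} ∪→ {A,C,G}; cost 1
[col 1] GR: children G:{C}, R:{C} ∩→ {C}; cost 0
[col 1] GRY: children GR:{C}, Y:{C} ∩→ {C}; cost 0
[col 1] AGLNRTY: children ALNT:{A,C,G}, GRY:{C} ∩→ {C}; cost 0
[col 2] AL: children A:{A}, L:{C} ∪→ {A,C}; cost 1
[col 2] NT: children N:{A}, T:{T} ∪→ {A,T}; cost 1
[col 2] ALNT: children AL:{A,C}, NT:{A,T} ∩→ {A}; cost 0
[col 2] GR: children G:{G}, R:{A} ∪→ {A,G}; cost 1
[col 2] GRY: children GR:{A,G}, Y:{G} ∩→ {G}; cost 0
[col 2] AGLNRTY: children ALNT:{A}, GRY:{G} ∪→ {A,G}; cost 1
[col 3] AL: children A:{G}, L:{T} ∪→ {G,T}; cost 1
[col 3] NT: children N:{G}, T:{G} ∩→ {G}; cost 0
[col 3] ALNT: children AL:{G,T}, NT:{G} ∩→ {G}; cost 0
[col 3] GR: children G:{C}, R:{T} ∪→ {C,T}; cost 1
[col 3] GRY: children GR:{C,T}, Y:{C} ∩→ {C}; cost 0
[col 3] AGLNRTY: children ALNT:{G}, GRY:{C} ∪→ {C,G}; cost 1
[col 4] AL: children A:{C}, L:{A} ∪→ {A,C}; cost 1
[col 4] NT: children N:{A}, T:{C} ∪→ {A,C}; cost 1
[col 4] ALNT: children AL:{A,C}, NT:{A,C} ∩→ {A,C}; cost 0
[col 4] GR: children G:{G}, R:{C} ∪→ {C,G}; cost 1
[col 4] GRY: children GR:{C,G}, Y:{T} ∪→ {C,G,T}; cost 1
[col 4] AGLNRTY: children ALNT:{A,C}, GRY:{C,G,T} ∩→ {C}; cost 0
[col 5] AL: children A:{T}, L:{A} ∪→ {A,T}; cost 1
[col 5] NT: children N:{A}, T:{G} ∪→ {A,G}; cost 1
[col 5] ALNT: children AL:{A,T}, NT:{A,G} ∩→ {A}; cost 0
[col 5] GR: children G:{G}, R:{G} ∩→ {G}; cost 0
[col 5] GRY: children GR:{G}, Y:{G} ∩→ {G}; cost 0
[col 5] AGLNRTY: children ALNT:{A}, GRY:{G} ∪→ {A,G}; cost 1
[col 6] AL: children A:{C}, L:{C} ∩→ {C}; cost 0
[col 6] NT: children N:{G}, T:{A} ∪→ {A,G}; cost 1
[col 6] ALNT: children AL:{C}, NT:{A,G} ∪→ {A,C,G}; cost 1
[col 6] GR: children G:{C}, R:{C} ∩→ {C}; cost 0
[col 6] GRY: children GR:{C}, Y:{A} ∪→ {A,C}; cost 1
[col 6] AGLNRTY: children ALNT:{A,C,G}, GRY:{A,C} ∩→ {A,C}; cost 0
per-site changes: [1, 2, 4, 3, 4, 3, 3]; total = 20

4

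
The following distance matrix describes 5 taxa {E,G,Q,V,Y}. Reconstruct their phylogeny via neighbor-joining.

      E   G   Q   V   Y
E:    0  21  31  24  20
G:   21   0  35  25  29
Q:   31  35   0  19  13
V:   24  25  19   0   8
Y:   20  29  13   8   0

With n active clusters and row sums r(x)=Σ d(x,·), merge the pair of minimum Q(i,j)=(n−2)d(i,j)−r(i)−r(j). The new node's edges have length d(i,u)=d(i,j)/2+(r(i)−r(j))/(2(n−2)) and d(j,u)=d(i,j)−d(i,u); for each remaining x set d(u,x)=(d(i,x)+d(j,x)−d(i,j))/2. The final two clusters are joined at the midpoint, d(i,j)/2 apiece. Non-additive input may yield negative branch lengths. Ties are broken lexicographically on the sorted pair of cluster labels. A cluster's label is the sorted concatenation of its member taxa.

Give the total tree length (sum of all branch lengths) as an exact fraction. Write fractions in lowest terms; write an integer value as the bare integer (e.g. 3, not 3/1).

403/8

1. join E+G (d=21, Q=-143) ⇒ EG; edges |E|=49/6, |G|=77/6
  updated: d(EG,Q)=45/2, d(EG,V)=14, d(EG,Y)=14
2. join EG+V (d=14, Q=-127/2) ⇒ EGV; edges |EG|=75/8, |V|=37/8
  updated: d(EGV,Q)=55/4, d(EGV,Y)=4
3. join EGV+Q (d=55/4, Q=-123/4) ⇒ EGQV; edges |EGV|=19/8, |Q|=91/8
  updated: d(EGQV,Y)=13/8
4. join EGQV+Y (d=13/8) ⇒ EGQVY; edges |EGQV|=13/16, |Y|=13/16
final tree: ((((E:49/6,G:77/6):75/8,V:37/8):19/8,Q:91/8):13/16,Y:13/16)
total length: 403/8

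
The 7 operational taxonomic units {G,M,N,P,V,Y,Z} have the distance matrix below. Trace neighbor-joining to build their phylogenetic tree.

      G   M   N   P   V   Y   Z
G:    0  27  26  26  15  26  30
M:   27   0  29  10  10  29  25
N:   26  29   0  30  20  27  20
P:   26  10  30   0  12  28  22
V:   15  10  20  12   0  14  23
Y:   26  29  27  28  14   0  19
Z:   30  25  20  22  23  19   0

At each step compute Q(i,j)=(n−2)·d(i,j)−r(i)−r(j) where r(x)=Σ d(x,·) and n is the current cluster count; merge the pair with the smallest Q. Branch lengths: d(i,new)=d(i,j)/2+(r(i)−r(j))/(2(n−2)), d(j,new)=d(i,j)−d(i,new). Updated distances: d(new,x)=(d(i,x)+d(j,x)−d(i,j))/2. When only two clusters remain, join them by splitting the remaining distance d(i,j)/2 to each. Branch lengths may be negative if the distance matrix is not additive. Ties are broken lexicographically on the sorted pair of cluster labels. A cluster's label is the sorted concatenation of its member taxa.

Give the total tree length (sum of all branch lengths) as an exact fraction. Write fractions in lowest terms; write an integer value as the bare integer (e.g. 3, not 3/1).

iteration 1: select M,P (d=10, Q=-208); attach at lengths (26/5, 24/5); label the merged cluster MP
  updated: d(G,MP)=43/2, d(MP,N)=49/2, d(MP,V)=6, d(MP,Y)=47/2, d(MP,Z)=37/2
iteration 2: select MP,V (d=6, Q=-148); attach at lengths (5, 1); label the merged cluster MPV
  updated: d(G,MPV)=61/4, d(MPV,N)=77/4, d(MPV,Y)=63/4, d(MPV,Z)=71/4
iteration 3: select G,MPV (d=61/4, Q=-239/2); attach at lengths (25/2, 11/4); label the merged cluster GMPV
  updated: d(GMPV,N)=15, d(GMPV,Y)=53/4, d(GMPV,Z)=65/4
iteration 4: select GMPV,Y (d=53/4, Q=-309/4); attach at lengths (47/16, 165/16); label the merged cluster GMPVY
  updated: d(GMPVY,N)=115/8, d(GMPVY,Z)=11
iteration 5: select GMPVY,N (d=115/8, Q=-363/8); attach at lengths (43/16, 187/16); label the merged cluster GMNPVY
  updated: d(GMNPVY,Z)=133/16
iteration 6: select GMNPVY,Z (d=133/16); attach at lengths (133/32, 133/32); label the merged cluster GMNPVYZ
final tree: ((((G:25/2,((M:26/5,P:24/5):5,V:1):11/4):47/16,Y:165/16):43/16,N:187/16):133/32,Z:133/32)
total length: 1075/16

1075/16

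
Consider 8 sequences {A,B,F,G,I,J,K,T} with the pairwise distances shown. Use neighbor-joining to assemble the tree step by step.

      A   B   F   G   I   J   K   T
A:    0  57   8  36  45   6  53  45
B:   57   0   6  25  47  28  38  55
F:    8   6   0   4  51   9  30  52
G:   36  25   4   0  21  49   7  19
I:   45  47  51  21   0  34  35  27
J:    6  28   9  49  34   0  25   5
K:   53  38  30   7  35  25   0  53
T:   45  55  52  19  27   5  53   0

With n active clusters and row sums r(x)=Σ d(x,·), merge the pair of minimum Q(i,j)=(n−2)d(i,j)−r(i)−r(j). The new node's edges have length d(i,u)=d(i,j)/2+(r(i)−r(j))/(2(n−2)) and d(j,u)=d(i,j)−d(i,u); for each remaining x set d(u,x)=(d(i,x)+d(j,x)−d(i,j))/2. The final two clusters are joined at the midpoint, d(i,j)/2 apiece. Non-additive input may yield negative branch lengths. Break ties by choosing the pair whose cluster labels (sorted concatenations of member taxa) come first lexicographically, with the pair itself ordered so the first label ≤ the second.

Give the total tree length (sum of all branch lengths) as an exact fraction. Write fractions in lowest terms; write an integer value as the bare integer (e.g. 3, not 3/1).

1. join J+T (d=5, Q=-382) ⇒ JT; edges |J|=-35/6, |T|=65/6
  updated: d(A,JT)=23, d(B,JT)=39, d(F,JT)=28, d(G,JT)=63/2, d(I,JT)=28, d(JT,K)=73/2
2. join A+F (d=8, Q=-309) ⇒ AF; edges |A|=27/2, |F|=-11/2
  updated: d(AF,B)=55/2, d(AF,G)=16, d(AF,I)=44, d(AF,JT)=43/2, d(AF,K)=75/2
3. join G+K (d=7, Q=-453/2) ⇒ GK; edges |G|=-51/16, |K|=163/16
  updated: d(AF,GK)=93/4, d(B,GK)=28, d(GK,I)=49/2, d(GK,JT)=61/2
4. join I+JT (d=28, Q=-357/2) ⇒ IJT; edges |I|=217/12, |JT|=119/12
  updated: d(AF,IJT)=75/4, d(B,IJT)=29, d(GK,IJT)=27/2
5. join AF+B (d=55/2, Q=-99) ⇒ ABF; edges |AF|=10, |B|=35/2
  updated: d(ABF,GK)=95/8, d(ABF,IJT)=81/8
6. join ABF+GK (d=95/8, Q=-71/2) ⇒ ABFGK; edges |ABF|=17/4, |GK|=61/8
  updated: d(ABFGK,IJT)=47/8
7. join ABFGK+IJT (d=47/8) ⇒ ABFGIJKT; edges |ABFGK|=47/16, |IJT|=47/16
final tree: ((((A:27/2,F:-11/2):10,B:35/2):17/4,(G:-51/16,K:163/16):61/8):47/16,(I:217/12,(J:-35/6,T:65/6):119/12):47/16)
total length: 373/4

373/4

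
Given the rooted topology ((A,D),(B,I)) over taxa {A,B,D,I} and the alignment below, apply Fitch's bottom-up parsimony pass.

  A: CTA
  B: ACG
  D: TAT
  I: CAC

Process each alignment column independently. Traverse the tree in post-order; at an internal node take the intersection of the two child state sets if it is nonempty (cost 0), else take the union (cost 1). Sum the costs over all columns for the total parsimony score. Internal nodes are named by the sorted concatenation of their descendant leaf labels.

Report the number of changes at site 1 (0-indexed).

site 0, node AD: A={C} ∪ D={T} → {C,T} (+1)
site 0, node BI: B={A} ∪ I={C} → {A,C} (+1)
site 0, node ABDI: AD={C,T} ∩ BI={A,C} → {C} (+0)
site 1, node AD: A={T} ∪ D={A} → {A,T} (+1)
site 1, node BI: B={C} ∪ I={A} → {A,C} (+1)
site 1, node ABDI: AD={A,T} ∩ BI={A,C} → {A} (+0)
site 2, node AD: A={A} ∪ D={T} → {A,T} (+1)
site 2, node BI: B={G} ∪ I={C} → {C,G} (+1)
site 2, node ABDI: AD={A,T} ∪ BI={C,G} → {A,C,G,T} (+1)
per-site changes: [2, 2, 3]; total = 7

2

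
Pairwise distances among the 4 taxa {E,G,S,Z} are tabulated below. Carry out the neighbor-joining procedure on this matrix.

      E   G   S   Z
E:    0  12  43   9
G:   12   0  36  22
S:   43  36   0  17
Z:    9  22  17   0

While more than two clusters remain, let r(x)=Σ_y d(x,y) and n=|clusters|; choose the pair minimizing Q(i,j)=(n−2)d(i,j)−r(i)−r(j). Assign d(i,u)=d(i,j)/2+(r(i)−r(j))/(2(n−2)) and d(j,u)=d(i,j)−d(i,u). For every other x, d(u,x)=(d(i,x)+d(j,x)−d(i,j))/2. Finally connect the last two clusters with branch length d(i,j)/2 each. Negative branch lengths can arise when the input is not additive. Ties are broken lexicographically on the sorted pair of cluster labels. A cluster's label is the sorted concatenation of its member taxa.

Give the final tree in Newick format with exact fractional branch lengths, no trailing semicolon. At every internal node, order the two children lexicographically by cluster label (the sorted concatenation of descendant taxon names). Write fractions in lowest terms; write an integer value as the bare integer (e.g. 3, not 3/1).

(((E:9/2,G:15/2):13,S:41/2):-7/4,Z:-7/4)

step 1: merge (E,G) at d=12, Q=-110; branch lengths E→9/2, G→15/2; new cluster EG
  updated: d(EG,S)=67/2, d(EG,Z)=19/2
step 2: merge (EG,S) at d=67/2, Q=-60; branch lengths EG→13, S→41/2; new cluster EGS
  updated: d(EGS,Z)=-7/2
step 3: merge (EGS,Z) at d=-7/2; branch lengths EGS→-7/4, Z→-7/4; new cluster EGSZ
final tree: (((E:9/2,G:15/2):13,S:41/2):-7/4,Z:-7/4)
total length: 42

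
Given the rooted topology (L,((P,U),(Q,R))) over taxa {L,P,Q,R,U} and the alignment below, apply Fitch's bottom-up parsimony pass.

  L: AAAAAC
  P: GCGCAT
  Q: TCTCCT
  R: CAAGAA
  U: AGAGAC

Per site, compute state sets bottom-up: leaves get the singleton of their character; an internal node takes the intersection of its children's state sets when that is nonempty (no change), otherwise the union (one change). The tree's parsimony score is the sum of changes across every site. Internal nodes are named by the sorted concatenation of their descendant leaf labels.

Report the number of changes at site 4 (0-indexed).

PU@0: {G} ∪ {A} = {A,G} (union, +1)
QR@0: {T} ∪ {C} = {C,T} (union, +1)
PQRU@0: {A,G} ∪ {C,T} = {A,C,G,T} (union, +1)
LPQRU@0: {A} ∩ {A,C,G,T} = {A} (intersection, +0)
PU@1: {C} ∪ {G} = {C,G} (union, +1)
QR@1: {C} ∪ {A} = {A,C} (union, +1)
PQRU@1: {C,G} ∩ {A,C} = {C} (intersection, +0)
LPQRU@1: {A} ∪ {C} = {A,C} (union, +1)
PU@2: {G} ∪ {A} = {A,G} (union, +1)
QR@2: {T} ∪ {A} = {A,T} (union, +1)
PQRU@2: {A,G} ∩ {A,T} = {A} (intersection, +0)
LPQRU@2: {A} ∩ {A} = {A} (intersection, +0)
PU@3: {C} ∪ {G} = {C,G} (union, +1)
QR@3: {C} ∪ {G} = {C,G} (union, +1)
PQRU@3: {C,G} ∩ {C,G} = {C,G} (intersection, +0)
LPQRU@3: {A} ∪ {C,G} = {A,C,G} (union, +1)
PU@4: {A} ∩ {A} = {A} (intersection, +0)
QR@4: {C} ∪ {A} = {A,C} (union, +1)
PQRU@4: {A} ∩ {A,C} = {A} (intersection, +0)
LPQRU@4: {A} ∩ {A} = {A} (intersection, +0)
PU@5: {T} ∪ {C} = {C,T} (union, +1)
QR@5: {T} ∪ {A} = {A,T} (union, +1)
PQRU@5: {C,T} ∩ {A,T} = {T} (intersection, +0)
LPQRU@5: {C} ∪ {T} = {C,T} (union, +1)
per-site changes: [3, 3, 2, 3, 1, 3]; total = 15

1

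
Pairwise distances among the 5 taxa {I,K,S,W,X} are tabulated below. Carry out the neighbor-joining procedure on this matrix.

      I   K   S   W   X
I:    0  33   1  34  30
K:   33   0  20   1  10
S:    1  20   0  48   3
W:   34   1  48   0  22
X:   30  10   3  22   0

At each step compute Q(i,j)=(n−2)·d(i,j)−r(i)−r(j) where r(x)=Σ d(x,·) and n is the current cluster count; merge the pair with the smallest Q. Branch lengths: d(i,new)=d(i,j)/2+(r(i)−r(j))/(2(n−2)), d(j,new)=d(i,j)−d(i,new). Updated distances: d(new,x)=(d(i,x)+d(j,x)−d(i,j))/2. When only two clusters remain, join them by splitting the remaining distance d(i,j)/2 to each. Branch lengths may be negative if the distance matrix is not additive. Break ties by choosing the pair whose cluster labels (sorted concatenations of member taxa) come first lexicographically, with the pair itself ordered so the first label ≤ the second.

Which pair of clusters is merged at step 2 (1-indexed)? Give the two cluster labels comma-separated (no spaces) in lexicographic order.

IS,X

1. join I+S (d=1, Q=-167) ⇒ IS; edges |I|=29/6, |S|=-23/6
  updated: d(IS,K)=26, d(IS,W)=81/2, d(IS,X)=16
2. join IS+X (d=16, Q=-197/2) ⇒ ISX; edges |IS|=133/8, |X|=-5/8
  updated: d(ISX,K)=10, d(ISX,W)=93/4
3. join ISX+K (d=10, Q=-137/4) ⇒ IKSX; edges |ISX|=129/8, |K|=-49/8
  updated: d(IKSX,W)=57/8
4. join IKSX+W (d=57/8) ⇒ IKSWX; edges |IKSX|=57/16, |W|=57/16
final tree: ((((I:29/6,S:-23/6):133/8,X:-5/8):129/8,K:-49/8):57/16,W:57/16)
total length: 273/8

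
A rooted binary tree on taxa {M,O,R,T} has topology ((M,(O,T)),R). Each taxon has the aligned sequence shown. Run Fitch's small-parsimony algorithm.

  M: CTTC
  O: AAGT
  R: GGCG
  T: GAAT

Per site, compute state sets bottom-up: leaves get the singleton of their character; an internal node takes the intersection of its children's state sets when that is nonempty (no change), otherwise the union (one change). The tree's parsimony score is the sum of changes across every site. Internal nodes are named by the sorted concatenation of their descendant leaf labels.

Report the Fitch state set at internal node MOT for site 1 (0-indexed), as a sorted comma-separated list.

[col 0] OT: children O:{A}, T:{G} ∪→ {A,G}; cost 1
[col 0] MOT: children M:{C}, OT:{A,G} ∪→ {A,C,G}; cost 1
[col 0] MORT: children MOT:{A,C,G}, R:{G} ∩→ {G}; cost 0
[col 1] OT: children O:{A}, T:{A} ∩→ {A}; cost 0
[col 1] MOT: children M:{T}, OT:{A} ∪→ {A,T}; cost 1
[col 1] MORT: children MOT:{A,T}, R:{G} ∪→ {A,G,T}; cost 1
[col 2] OT: children O:{G}, T:{A} ∪→ {A,G}; cost 1
[col 2] MOT: children M:{T}, OT:{A,G} ∪→ {A,G,T}; cost 1
[col 2] MORT: children MOT:{A,G,T}, R:{C} ∪→ {A,C,G,T}; cost 1
[col 3] OT: children O:{T}, T:{T} ∩→ {T}; cost 0
[col 3] MOT: children M:{C}, OT:{T} ∪→ {C,T}; cost 1
[col 3] MORT: children MOT:{C,T}, R:{G} ∪→ {C,G,T}; cost 1
per-site changes: [2, 2, 3, 2]; total = 9

A,T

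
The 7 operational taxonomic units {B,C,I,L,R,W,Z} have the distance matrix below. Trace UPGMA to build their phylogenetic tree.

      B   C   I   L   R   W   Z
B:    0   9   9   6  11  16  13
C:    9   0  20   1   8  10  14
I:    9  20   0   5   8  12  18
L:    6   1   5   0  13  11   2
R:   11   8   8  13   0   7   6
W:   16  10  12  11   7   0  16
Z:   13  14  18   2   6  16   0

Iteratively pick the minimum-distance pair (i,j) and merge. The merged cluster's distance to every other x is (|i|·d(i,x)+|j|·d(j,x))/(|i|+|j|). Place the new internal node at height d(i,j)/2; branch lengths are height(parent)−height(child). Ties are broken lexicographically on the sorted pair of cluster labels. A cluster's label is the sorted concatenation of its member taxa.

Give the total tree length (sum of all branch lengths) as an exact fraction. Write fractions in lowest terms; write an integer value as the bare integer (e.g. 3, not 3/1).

91/3

iteration 1: select C,L (d=1); attach at lengths (1/2, 1/2); label the merged cluster CL
  updated: d(B,CL)=15/2, d(CL,I)=25/2, d(CL,R)=21/2, d(CL,W)=21/2, d(CL,Z)=8
iteration 2: select R,Z (d=6); attach at lengths (3, 3); label the merged cluster RZ
  updated: d(B,RZ)=12, d(CL,RZ)=37/4, d(I,RZ)=13, d(RZ,W)=23/2
iteration 3: select B,CL (d=15/2); attach at lengths (15/4, 13/4); label the merged cluster BCL
  updated: d(BCL,I)=34/3, d(BCL,RZ)=61/6, d(BCL,W)=37/3
iteration 4: select BCL,RZ (d=61/6); attach at lengths (4/3, 25/12); label the merged cluster BCLRZ
  updated: d(BCLRZ,I)=12, d(BCLRZ,W)=12
iteration 5: select BCLRZ,I (d=12); attach at lengths (11/12, 6); label the merged cluster BCILRZ
  updated: d(BCILRZ,W)=12
iteration 6: select BCILRZ,W (d=12); attach at lengths (0, 6); label the merged cluster BCILRWZ
final tree: ((((B:15/4,(C:1/2,L:1/2):13/4):4/3,(R:3,Z:3):25/12):11/12,I:6):0,W:6)
total length: 91/3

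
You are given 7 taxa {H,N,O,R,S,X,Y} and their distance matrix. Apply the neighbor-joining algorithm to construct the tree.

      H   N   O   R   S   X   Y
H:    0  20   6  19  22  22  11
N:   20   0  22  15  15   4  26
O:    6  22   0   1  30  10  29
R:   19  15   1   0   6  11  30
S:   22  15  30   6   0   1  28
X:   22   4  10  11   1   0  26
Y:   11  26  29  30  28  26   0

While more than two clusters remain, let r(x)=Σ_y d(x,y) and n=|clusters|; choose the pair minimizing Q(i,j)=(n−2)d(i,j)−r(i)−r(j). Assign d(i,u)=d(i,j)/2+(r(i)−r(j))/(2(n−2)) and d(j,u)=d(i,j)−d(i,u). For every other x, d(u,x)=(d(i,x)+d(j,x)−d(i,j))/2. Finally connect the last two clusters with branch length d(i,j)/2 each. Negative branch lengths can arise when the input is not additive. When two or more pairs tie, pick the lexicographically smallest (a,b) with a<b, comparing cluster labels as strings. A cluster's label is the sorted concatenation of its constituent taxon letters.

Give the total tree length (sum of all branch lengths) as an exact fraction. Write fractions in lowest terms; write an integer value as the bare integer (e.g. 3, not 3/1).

669/16

1. join H+Y (d=11, Q=-195) ⇒ HY; edges |H|=1/2, |Y|=21/2
  updated: d(HY,N)=35/2, d(HY,O)=12, d(HY,R)=19, d(HY,S)=39/2, d(HY,X)=37/2
2. join O+R (d=1, Q=-123) ⇒ OR; edges |O|=27/8, |R|=-19/8
  updated: d(HY,OR)=15, d(N,OR)=18, d(OR,S)=35/2, d(OR,X)=10
3. join HY+OR (d=15, Q=-86) ⇒ HORY; edges |HY|=55/6, |OR|=35/6
  updated: d(HORY,N)=41/4, d(HORY,S)=11, d(HORY,X)=27/4
4. join HORY+N (d=41/4, Q=-147/4) ⇒ HNORY; edges |HORY|=77/16, |N|=87/16
  updated: d(HNORY,S)=63/8, d(HNORY,X)=1/4
5. join HNORY+S (d=63/8, Q=-73/8) ⇒ HNORSY; edges |HNORY|=57/16, |S|=69/16
  updated: d(HNORSY,X)=-53/16
6. join HNORSY+X (d=-53/16) ⇒ HNORSXY; edges |HNORSY|=-53/32, |X|=-53/32
final tree: (((((H:1/2,Y:21/2):55/6,(O:27/8,R:-19/8):35/6):77/16,N:87/16):57/16,S:69/16):-53/32,X:-53/32)
total length: 669/16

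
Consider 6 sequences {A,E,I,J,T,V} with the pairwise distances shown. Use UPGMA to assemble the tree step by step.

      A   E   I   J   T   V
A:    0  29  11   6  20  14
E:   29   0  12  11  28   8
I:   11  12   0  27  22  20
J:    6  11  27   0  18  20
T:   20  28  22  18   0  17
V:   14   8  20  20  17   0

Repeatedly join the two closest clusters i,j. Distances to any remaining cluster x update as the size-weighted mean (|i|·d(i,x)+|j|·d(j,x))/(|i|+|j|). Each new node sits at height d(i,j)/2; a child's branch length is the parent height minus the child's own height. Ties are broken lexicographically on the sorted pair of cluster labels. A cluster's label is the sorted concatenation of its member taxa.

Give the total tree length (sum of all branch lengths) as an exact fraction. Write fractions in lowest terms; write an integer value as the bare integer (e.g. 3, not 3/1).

iteration 1: select A,J (d=6); attach at lengths (3, 3); label the merged cluster AJ
  updated: d(AJ,E)=20, d(AJ,I)=19, d(AJ,T)=19, d(AJ,V)=17
iteration 2: select E,V (d=8); attach at lengths (4, 4); label the merged cluster EV
  updated: d(AJ,EV)=37/2, d(EV,I)=16, d(EV,T)=45/2
iteration 3: select EV,I (d=16); attach at lengths (4, 8); label the merged cluster EIV
  updated: d(AJ,EIV)=56/3, d(EIV,T)=67/3
iteration 4: select AJ,EIV (d=56/3); attach at lengths (19/3, 4/3); label the merged cluster AEIJV
  updated: d(AEIJV,T)=21
iteration 5: select AEIJV,T (d=21); attach at lengths (7/6, 21/2); label the merged cluster AEIJTV
final tree: (((A:3,J:3):19/3,((E:4,V:4):4,I:8):4/3):7/6,T:21/2)
total length: 136/3

136/3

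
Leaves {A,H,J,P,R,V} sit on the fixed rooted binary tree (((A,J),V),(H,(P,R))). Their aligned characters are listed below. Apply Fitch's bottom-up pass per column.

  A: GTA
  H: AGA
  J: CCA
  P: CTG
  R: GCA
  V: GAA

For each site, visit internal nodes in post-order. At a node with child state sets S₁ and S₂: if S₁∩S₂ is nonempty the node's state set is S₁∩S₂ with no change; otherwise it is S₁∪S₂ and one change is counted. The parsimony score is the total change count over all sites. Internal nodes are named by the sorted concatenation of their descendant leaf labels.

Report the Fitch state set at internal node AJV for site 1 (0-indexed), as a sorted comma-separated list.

A,C,T

[col 0] AJ: children A:{G}, J:{C} ∪→ {C,G}; cost 1
[col 0] AJV: children AJ:{C,G}, V:{G} ∩→ {G}; cost 0
[col 0] PR: children P:{C}, R:{G} ∪→ {C,G}; cost 1
[col 0] HPR: children H:{A}, PR:{C,G} ∪→ {A,C,G}; cost 1
[col 0] AHJPRV: children AJV:{G}, HPR:{A,C,G} ∩→ {G}; cost 0
[col 1] AJ: children A:{T}, J:{C} ∪→ {C,T}; cost 1
[col 1] AJV: children AJ:{C,T}, V:{A} ∪→ {A,C,T}; cost 1
[col 1] PR: children P:{T}, R:{C} ∪→ {C,T}; cost 1
[col 1] HPR: children H:{G}, PR:{C,T} ∪→ {C,G,T}; cost 1
[col 1] AHJPRV: children AJV:{A,C,T}, HPR:{C,G,T} ∩→ {C,T}; cost 0
[col 2] AJ: children A:{A}, J:{A} ∩→ {A}; cost 0
[col 2] AJV: children AJ:{A}, V:{A} ∩→ {A}; cost 0
[col 2] PR: children P:{G}, R:{A} ∪→ {A,G}; cost 1
[col 2] HPR: children H:{A}, PR:{A,G} ∩→ {A}; cost 0
[col 2] AHJPRV: children AJV:{A}, HPR:{A} ∩→ {A}; cost 0
per-site changes: [3, 4, 1]; total = 8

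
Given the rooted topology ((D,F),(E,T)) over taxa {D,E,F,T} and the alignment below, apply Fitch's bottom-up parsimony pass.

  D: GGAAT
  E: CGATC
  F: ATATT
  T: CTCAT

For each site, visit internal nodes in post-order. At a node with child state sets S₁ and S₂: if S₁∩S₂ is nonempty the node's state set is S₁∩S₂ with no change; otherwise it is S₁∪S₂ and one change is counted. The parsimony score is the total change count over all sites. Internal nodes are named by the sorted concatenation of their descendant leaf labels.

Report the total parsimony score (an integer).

8

DF@0: {G} ∪ {A} = {A,G} (union, +1)
ET@0: {C} ∩ {C} = {C} (intersection, +0)
DEFT@0: {A,G} ∪ {C} = {A,C,G} (union, +1)
DF@1: {G} ∪ {T} = {G,T} (union, +1)
ET@1: {G} ∪ {T} = {G,T} (union, +1)
DEFT@1: {G,T} ∩ {G,T} = {G,T} (intersection, +0)
DF@2: {A} ∩ {A} = {A} (intersection, +0)
ET@2: {A} ∪ {C} = {A,C} (union, +1)
DEFT@2: {A} ∩ {A,C} = {A} (intersection, +0)
DF@3: {A} ∪ {T} = {A,T} (union, +1)
ET@3: {T} ∪ {A} = {A,T} (union, +1)
DEFT@3: {A,T} ∩ {A,T} = {A,T} (intersection, +0)
DF@4: {T} ∩ {T} = {T} (intersection, +0)
ET@4: {C} ∪ {T} = {C,T} (union, +1)
DEFT@4: {T} ∩ {C,T} = {T} (intersection, +0)
per-site changes: [2, 2, 1, 2, 1]; total = 8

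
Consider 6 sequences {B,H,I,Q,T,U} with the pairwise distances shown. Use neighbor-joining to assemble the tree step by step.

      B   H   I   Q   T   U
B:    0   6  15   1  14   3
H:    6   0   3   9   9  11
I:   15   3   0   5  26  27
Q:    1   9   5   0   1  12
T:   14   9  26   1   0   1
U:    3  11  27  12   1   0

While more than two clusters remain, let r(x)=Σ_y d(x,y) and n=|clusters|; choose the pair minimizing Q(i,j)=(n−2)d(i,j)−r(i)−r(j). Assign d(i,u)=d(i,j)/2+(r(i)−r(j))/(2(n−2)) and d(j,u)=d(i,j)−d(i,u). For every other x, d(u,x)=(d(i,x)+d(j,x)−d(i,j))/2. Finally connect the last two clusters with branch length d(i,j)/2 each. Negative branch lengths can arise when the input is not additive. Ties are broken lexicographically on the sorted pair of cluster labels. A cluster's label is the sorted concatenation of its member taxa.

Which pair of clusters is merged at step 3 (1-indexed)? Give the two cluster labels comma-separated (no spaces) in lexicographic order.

B,TU

1. join H+I (d=3, Q=-102) ⇒ HI; edges |H|=-13/4, |I|=25/4
  updated: d(B,HI)=9, d(HI,Q)=11/2, d(HI,T)=16, d(HI,U)=35/2
2. join T+U (d=1, Q=-125/2) ⇒ TU; edges |T|=1/4, |U|=3/4
  updated: d(B,TU)=8, d(HI,TU)=65/4, d(Q,TU)=6
3. join B+TU (d=8, Q=-129/4) ⇒ BTU; edges |B|=15/16, |TU|=113/16
  updated: d(BTU,HI)=69/8, d(BTU,Q)=-1/2
4. join BTU+HI (d=69/8, Q=-109/8) ⇒ BHITU; edges |BTU|=21/16, |HI|=117/16
  updated: d(BHITU,Q)=-29/16
5. join BHITU+Q (d=-29/16) ⇒ BHIQTU; edges |BHITU|=-29/32, |Q|=-29/32
final tree: (((B:15/16,(T:1/4,U:3/4):113/16):21/16,(H:-13/4,I:25/4):117/16):-29/32,Q:-29/32)
total length: 301/16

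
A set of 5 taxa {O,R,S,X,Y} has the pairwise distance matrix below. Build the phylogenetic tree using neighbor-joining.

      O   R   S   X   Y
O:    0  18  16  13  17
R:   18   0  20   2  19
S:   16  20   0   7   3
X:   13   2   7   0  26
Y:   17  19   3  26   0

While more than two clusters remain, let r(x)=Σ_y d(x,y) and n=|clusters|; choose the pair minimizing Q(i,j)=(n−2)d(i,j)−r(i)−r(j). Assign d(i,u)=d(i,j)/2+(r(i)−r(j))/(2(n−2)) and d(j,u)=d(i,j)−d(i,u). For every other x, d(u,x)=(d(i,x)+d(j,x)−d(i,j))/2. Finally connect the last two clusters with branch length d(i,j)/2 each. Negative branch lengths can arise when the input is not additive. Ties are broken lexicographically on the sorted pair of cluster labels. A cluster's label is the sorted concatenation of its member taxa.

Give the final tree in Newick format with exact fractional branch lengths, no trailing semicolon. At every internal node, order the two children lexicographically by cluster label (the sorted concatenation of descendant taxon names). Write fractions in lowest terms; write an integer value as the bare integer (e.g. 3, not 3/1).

1. join S+Y (d=3, Q=-102) ⇒ SY; edges |S|=-5/3, |Y|=14/3
  updated: d(O,SY)=15, d(R,SY)=18, d(SY,X)=15
2. join O+SY (d=15, Q=-64) ⇒ OSY; edges |O|=7, |SY|=8
  updated: d(OSY,R)=21/2, d(OSY,X)=13/2
3. join OSY+R (d=21/2, Q=-19) ⇒ ORSY; edges |OSY|=15/2, |R|=3
  updated: d(ORSY,X)=-1
4. join ORSY+X (d=-1) ⇒ ORSXY; edges |ORSY|=-1/2, |X|=-1/2
final tree: (((O:7,(S:-5/3,Y:14/3):8):15/2,R:3):-1/2,X:-1/2)
total length: 55/2

(((O:7,(S:-5/3,Y:14/3):8):15/2,R:3):-1/2,X:-1/2)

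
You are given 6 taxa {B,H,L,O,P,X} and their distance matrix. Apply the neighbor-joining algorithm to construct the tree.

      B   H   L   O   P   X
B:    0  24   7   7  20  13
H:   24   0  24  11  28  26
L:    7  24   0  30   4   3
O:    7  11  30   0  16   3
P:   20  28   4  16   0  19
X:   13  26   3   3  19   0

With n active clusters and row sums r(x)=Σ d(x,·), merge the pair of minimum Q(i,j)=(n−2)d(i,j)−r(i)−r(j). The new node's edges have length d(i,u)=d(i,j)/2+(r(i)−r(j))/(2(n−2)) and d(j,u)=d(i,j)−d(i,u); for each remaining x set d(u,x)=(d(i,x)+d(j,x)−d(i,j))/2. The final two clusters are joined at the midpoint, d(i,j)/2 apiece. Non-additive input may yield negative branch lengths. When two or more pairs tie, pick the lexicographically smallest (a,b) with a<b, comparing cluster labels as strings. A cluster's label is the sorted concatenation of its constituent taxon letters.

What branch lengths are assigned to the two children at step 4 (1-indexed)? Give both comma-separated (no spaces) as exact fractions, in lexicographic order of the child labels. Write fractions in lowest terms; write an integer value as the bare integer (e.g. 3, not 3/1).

1. join L+P (d=4, Q=-139) ⇒ LP; edges |L|=-3/8, |P|=35/8
  updated: d(B,LP)=23/2, d(H,LP)=24, d(LP,O)=21, d(LP,X)=9
2. join H+O (d=11, Q=-94) ⇒ HO; edges |H|=38/3, |O|=-5/3
  updated: d(B,HO)=10, d(HO,LP)=17, d(HO,X)=9
3. join B+HO (d=10, Q=-101/2) ⇒ BHO; edges |B|=37/8, |HO|=43/8
  updated: d(BHO,LP)=37/4, d(BHO,X)=6
4. join BHO+LP (d=37/4, Q=-97/4) ⇒ BHLOP; edges |BHO|=25/8, |LP|=49/8
  updated: d(BHLOP,X)=23/8
5. join BHLOP+X (d=23/8) ⇒ BHLOPX; edges |BHLOP|=23/16, |X|=23/16
final tree: (((B:37/8,(H:38/3,O:-5/3):43/8):25/8,(L:-3/8,P:35/8):49/8):23/16,X:23/16)
total length: 297/8

25/8,49/8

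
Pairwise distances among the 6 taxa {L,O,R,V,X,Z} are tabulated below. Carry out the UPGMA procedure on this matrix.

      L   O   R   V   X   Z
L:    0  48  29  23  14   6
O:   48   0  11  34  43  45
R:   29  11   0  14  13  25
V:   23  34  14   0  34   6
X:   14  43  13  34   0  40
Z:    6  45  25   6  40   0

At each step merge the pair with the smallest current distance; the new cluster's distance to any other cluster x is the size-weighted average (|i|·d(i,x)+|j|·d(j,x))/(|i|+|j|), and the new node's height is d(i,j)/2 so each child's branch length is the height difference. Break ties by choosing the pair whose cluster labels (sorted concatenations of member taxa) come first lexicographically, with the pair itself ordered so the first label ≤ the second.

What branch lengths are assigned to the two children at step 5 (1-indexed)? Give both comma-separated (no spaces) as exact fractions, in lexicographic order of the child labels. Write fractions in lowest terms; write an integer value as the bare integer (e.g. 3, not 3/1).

step 1: merge (L,Z) at d=6; branch lengths L→3, Z→3; new cluster LZ
  updated: d(LZ,O)=93/2, d(LZ,R)=27, d(LZ,V)=29/2, d(LZ,X)=27
step 2: merge (O,R) at d=11; branch lengths O→11/2, R→11/2; new cluster OR
  updated: d(LZ,OR)=147/4, d(OR,V)=24, d(OR,X)=28
step 3: merge (LZ,V) at d=29/2; branch lengths LZ→17/4, V→29/4; new cluster LVZ
  updated: d(LVZ,OR)=65/2, d(LVZ,X)=88/3
step 4: merge (OR,X) at d=28; branch lengths OR→17/2, X→14; new cluster ORX
  updated: d(LVZ,ORX)=283/9
step 5: merge (LVZ,ORX) at d=283/9; branch lengths LVZ→305/36, ORX→31/18; new cluster LORVXZ
final tree: (((L:3,Z:3):17/4,V:29/4):305/36,((O:11/2,R:11/2):17/2,X:14):31/18)
total length: 2203/36

305/36,31/18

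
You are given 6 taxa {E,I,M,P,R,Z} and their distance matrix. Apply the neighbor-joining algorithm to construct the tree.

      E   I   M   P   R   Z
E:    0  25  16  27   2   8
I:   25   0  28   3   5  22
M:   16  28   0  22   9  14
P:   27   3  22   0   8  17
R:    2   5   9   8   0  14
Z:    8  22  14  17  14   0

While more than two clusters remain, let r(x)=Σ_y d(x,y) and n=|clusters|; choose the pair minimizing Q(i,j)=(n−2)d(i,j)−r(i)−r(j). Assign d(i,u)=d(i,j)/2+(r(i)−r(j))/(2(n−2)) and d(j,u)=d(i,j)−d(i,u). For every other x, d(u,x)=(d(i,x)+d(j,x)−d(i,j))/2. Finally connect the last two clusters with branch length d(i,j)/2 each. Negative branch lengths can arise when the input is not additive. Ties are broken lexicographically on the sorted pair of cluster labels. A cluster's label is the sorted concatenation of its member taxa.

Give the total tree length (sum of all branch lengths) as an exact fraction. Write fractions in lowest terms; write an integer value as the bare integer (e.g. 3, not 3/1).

1. join I+P (d=3, Q=-148) ⇒ IP; edges |I|=9/4, |P|=3/4
  updated: d(E,IP)=49/2, d(IP,M)=47/2, d(IP,R)=5, d(IP,Z)=18
2. join IP+R (d=5, Q=-86) ⇒ IPR; edges |IP|=28/3, |R|=-13/3
  updated: d(E,IPR)=43/4, d(IPR,M)=55/4, d(IPR,Z)=27/2
3. join E+Z (d=8, Q=-217/4) ⇒ EZ; edges |E|=61/16, |Z|=67/16
  updated: d(EZ,IPR)=65/8, d(EZ,M)=11
4. join EZ+IPR (d=65/8, Q=-263/8) ⇒ EIPRZ; edges |EZ|=43/16, |IPR|=87/16
  updated: d(EIPRZ,M)=133/16
5. join EIPRZ+M (d=133/16) ⇒ EIMPRZ; edges |EIPRZ|=133/32, |M|=133/32
final tree: (((E:61/16,Z:67/16):43/16,((I:9/4,P:3/4):28/3,R:-13/3):87/16):133/32,M:133/32)
total length: 519/16

519/16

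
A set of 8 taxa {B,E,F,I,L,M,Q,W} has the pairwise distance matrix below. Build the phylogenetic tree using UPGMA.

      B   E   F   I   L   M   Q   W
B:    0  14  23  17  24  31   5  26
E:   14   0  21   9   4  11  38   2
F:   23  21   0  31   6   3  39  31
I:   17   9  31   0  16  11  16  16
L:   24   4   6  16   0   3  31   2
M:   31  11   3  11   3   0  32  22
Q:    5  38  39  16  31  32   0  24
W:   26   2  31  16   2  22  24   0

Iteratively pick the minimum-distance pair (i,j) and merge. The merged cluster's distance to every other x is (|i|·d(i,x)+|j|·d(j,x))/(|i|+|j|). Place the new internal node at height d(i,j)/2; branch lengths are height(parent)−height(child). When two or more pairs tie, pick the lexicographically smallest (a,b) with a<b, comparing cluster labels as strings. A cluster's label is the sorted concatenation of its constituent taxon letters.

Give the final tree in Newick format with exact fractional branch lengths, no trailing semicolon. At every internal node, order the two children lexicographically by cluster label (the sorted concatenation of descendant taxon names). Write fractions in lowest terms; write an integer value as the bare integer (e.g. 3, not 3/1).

iteration 1: select E,W (d=2); attach at lengths (1, 1); label the merged cluster EW
  updated: d(B,EW)=20, d(EW,F)=26, d(EW,I)=25/2, d(EW,L)=3, d(EW,M)=33/2, d(EW,Q)=31
iteration 2: select EW,L (d=3); attach at lengths (1/2, 3/2); label the merged cluster ELW
  updated: d(B,ELW)=64/3, d(ELW,F)=58/3, d(ELW,I)=41/3, d(ELW,M)=12, d(ELW,Q)=31
iteration 3: select F,M (d=3); attach at lengths (3/2, 3/2); label the merged cluster FM
  updated: d(B,FM)=27, d(ELW,FM)=47/3, d(FM,I)=21, d(FM,Q)=71/2
iteration 4: select B,Q (d=5); attach at lengths (5/2, 5/2); label the merged cluster BQ
  updated: d(BQ,ELW)=157/6, d(BQ,FM)=125/4, d(BQ,I)=33/2
iteration 5: select ELW,I (d=41/3); attach at lengths (16/3, 41/6); label the merged cluster EILW
  updated: d(BQ,EILW)=95/4, d(EILW,FM)=17
iteration 6: select EILW,FM (d=17); attach at lengths (5/3, 7); label the merged cluster EFILMW
  updated: d(BQ,EFILMW)=105/4
iteration 7: select BQ,EFILMW (d=105/4); attach at lengths (85/8, 37/8); label the merged cluster BEFILMQW
final tree: ((B:5/2,Q:5/2):85/8,((((E:1,W:1):1/2,L:3/2):16/3,I:41/6):5/3,(F:3/2,M:3/2):7):37/8)
total length: 577/12

((B:5/2,Q:5/2):85/8,((((E:1,W:1):1/2,L:3/2):16/3,I:41/6):5/3,(F:3/2,M:3/2):7):37/8)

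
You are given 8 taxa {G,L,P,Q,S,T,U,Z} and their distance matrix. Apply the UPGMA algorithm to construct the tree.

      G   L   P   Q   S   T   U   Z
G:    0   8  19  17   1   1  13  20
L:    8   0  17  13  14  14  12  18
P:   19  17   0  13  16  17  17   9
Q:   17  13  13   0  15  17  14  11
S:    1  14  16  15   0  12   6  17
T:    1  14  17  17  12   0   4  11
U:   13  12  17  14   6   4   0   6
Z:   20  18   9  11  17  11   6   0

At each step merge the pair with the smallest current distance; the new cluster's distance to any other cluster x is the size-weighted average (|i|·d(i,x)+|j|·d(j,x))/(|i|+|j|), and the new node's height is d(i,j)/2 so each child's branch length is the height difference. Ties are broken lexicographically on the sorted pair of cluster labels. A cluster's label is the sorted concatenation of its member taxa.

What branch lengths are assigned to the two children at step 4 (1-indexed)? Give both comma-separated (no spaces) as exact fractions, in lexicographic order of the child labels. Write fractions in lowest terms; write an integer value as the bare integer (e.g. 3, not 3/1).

9/2,9/2

1. join G+S (d=1) ⇒ GS; edges |G|=1/2, |S|=1/2
  updated: d(GS,L)=11, d(GS,P)=35/2, d(GS,Q)=16, d(GS,T)=13/2, d(GS,U)=19/2, d(GS,Z)=37/2
2. join T+U (d=4) ⇒ TU; edges |T|=2, |U|=2
  updated: d(GS,TU)=8, d(L,TU)=13, d(P,TU)=17, d(Q,TU)=31/2, d(TU,Z)=17/2
3. join GS+TU (d=8) ⇒ GSTU; edges |GS|=7/2, |TU|=2
  updated: d(GSTU,L)=12, d(GSTU,P)=69/4, d(GSTU,Q)=63/4, d(GSTU,Z)=27/2
4. join P+Z (d=9) ⇒ PZ; edges |P|=9/2, |Z|=9/2
  updated: d(GSTU,PZ)=123/8, d(L,PZ)=35/2, d(PZ,Q)=12
5. join GSTU+L (d=12) ⇒ GLSTU; edges |GSTU|=2, |L|=6
  updated: d(GLSTU,PZ)=79/5, d(GLSTU,Q)=76/5
6. join PZ+Q (d=12) ⇒ PQZ; edges |PZ|=3/2, |Q|=6
  updated: d(GLSTU,PQZ)=78/5
7. join GLSTU+PQZ (d=78/5) ⇒ GLPQSTUZ; edges |GLSTU|=9/5, |PQZ|=9/5
final tree: ((((G:1/2,S:1/2):7/2,(T:2,U:2):2):2,L:6):9/5,((P:9/2,Z:9/2):3/2,Q:6):9/5)
total length: 193/5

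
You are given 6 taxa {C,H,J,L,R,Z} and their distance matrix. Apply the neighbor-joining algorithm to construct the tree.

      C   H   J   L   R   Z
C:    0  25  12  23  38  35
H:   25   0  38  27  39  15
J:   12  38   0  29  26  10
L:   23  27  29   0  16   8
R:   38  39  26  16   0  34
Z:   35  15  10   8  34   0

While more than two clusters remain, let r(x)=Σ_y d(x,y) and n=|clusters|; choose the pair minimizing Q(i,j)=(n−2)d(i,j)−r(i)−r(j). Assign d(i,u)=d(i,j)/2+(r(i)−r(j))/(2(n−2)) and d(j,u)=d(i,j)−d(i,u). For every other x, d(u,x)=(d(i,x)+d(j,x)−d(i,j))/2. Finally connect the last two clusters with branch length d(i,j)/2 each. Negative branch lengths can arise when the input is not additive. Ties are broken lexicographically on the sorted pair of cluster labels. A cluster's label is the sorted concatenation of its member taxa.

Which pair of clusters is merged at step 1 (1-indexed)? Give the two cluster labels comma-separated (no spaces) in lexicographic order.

step 1: merge (C,J) at d=12, Q=-200; branch lengths C→33/4, J→15/4; new cluster CJ
  updated: d(CJ,H)=51/2, d(CJ,L)=20, d(CJ,R)=26, d(CJ,Z)=33/2
step 2: merge (L,R) at d=16, Q=-138; branch lengths L→2/3, R→46/3; new cluster LR
  updated: d(CJ,LR)=15, d(H,LR)=25, d(LR,Z)=13
step 3: merge (CJ,LR) at d=15, Q=-80; branch lengths CJ→17/2, LR→13/2; new cluster CJLR
  updated: d(CJLR,H)=71/4, d(CJLR,Z)=29/4
step 4: merge (CJLR,H) at d=71/4, Q=-40; branch lengths CJLR→5, H→51/4; new cluster CHJLR
  updated: d(CHJLR,Z)=9/4
step 5: merge (CHJLR,Z) at d=9/4; branch lengths CHJLR→9/8, Z→9/8; new cluster CHJLRZ
final tree: ((((C:33/4,J:15/4):17/2,(L:2/3,R:46/3):13/2):5,H:51/4):9/8,Z:9/8)
total length: 63

C,J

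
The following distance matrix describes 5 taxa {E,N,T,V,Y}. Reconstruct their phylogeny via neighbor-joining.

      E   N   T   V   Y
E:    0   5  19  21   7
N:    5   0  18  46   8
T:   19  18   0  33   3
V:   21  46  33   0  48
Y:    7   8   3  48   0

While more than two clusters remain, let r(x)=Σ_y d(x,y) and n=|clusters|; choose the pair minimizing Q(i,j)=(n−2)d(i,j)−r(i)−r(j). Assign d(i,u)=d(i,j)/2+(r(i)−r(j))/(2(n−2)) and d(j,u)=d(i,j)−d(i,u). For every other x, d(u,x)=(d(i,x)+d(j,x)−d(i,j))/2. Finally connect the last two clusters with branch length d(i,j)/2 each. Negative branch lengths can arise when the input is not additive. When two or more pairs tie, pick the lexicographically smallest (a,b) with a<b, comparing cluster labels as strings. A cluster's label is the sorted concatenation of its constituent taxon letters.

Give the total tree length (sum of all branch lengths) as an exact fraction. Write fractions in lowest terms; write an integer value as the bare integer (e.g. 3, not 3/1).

357/8

1. join E+V (d=21, Q=-137) ⇒ EV; edges |E|=-11/2, |V|=53/2
  updated: d(EV,N)=15, d(EV,T)=31/2, d(EV,Y)=17
2. join EV+N (d=15, Q=-117/2) ⇒ ENV; edges |EV|=73/8, |N|=47/8
  updated: d(ENV,T)=37/4, d(ENV,Y)=5
3. join ENV+T (d=37/4, Q=-69/4) ⇒ ENTV; edges |ENV|=45/8, |T|=29/8
  updated: d(ENTV,Y)=-5/8
4. join ENTV+Y (d=-5/8) ⇒ ENTVY; edges |ENTV|=-5/16, |Y|=-5/16
final tree: ((((E:-11/2,V:53/2):73/8,N:47/8):45/8,T:29/8):-5/16,Y:-5/16)
total length: 357/8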